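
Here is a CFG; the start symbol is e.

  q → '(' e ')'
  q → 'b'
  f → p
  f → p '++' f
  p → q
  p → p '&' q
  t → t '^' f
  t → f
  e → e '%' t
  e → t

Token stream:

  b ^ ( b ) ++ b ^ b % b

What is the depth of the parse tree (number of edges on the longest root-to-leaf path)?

12

[e [e [t [t [t [f [p [q b]]]] ^ [f [p [q ( [e [t [f [p [q b]]]]] )]] ++ [f [p [q b]]]]] ^ [f [p [q b]]]]] % [t [f [p [q b]]]]]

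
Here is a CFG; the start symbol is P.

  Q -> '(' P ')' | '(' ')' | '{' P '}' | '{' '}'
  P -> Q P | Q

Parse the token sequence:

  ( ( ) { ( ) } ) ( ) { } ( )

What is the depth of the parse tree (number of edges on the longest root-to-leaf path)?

7

[P [Q ( [P [Q ( )] [P [Q { [P [Q ( )]] }]]] )] [P [Q ( )] [P [Q { }] [P [Q ( )]]]]]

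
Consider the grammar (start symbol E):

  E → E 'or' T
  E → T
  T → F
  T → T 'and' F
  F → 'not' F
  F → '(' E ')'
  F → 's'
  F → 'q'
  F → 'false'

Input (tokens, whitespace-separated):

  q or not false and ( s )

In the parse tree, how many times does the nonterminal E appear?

[E [E [T [F q]]] or [T [T [F not [F false]]] and [F ( [E [T [F s]]] )]]]

3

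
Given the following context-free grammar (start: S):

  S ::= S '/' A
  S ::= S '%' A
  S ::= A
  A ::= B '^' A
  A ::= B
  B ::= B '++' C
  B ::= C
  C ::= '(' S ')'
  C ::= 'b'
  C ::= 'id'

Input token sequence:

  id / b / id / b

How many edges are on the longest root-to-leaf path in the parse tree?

7

[S [S [S [S [A [B [C id]]]] / [A [B [C b]]]] / [A [B [C id]]]] / [A [B [C b]]]]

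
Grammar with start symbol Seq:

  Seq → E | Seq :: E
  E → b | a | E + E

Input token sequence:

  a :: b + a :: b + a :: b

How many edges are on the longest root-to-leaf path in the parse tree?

[Seq [Seq [Seq [Seq [E a]] :: [E [E b] + [E a]]] :: [E [E b] + [E a]]] :: [E b]]

5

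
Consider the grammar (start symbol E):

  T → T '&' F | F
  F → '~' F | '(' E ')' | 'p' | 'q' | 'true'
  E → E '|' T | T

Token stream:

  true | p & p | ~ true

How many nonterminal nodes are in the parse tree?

12

[E [E [E [T [F true]]] | [T [T [F p]] & [F p]]] | [T [F ~ [F true]]]]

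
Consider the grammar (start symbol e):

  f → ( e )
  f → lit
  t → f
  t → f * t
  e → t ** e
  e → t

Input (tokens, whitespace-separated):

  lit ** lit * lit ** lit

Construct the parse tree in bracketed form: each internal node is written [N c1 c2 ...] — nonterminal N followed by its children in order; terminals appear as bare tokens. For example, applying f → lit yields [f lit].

[e [t [f lit]] ** [e [t [f lit] * [t [f lit]]] ** [e [t [f lit]]]]]

e
t ** e
f ** e
lit ** e
lit ** t ** e
lit ** f * t ** e
lit ** lit * t ** e
lit ** lit * f ** e
lit ** lit * lit ** e
lit ** lit * lit ** t
lit ** lit * lit ** f
lit ** lit * lit ** lit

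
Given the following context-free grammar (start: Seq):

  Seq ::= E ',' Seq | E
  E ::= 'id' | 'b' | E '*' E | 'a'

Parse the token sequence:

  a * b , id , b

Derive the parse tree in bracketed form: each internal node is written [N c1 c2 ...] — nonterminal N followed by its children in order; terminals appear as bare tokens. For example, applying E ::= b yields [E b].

Seq
E , Seq
E * E , Seq
a * E , Seq
a * b , Seq
a * b , E , Seq
a * b , id , Seq
a * b , id , E
a * b , id , b

[Seq [E [E a] * [E b]] , [Seq [E id] , [Seq [E b]]]]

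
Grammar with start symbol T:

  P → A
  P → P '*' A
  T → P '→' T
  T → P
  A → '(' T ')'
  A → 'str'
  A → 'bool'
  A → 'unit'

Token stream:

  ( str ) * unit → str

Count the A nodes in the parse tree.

4

[T [P [P [A ( [T [P [A str]]] )]] * [A unit]] → [T [P [A str]]]]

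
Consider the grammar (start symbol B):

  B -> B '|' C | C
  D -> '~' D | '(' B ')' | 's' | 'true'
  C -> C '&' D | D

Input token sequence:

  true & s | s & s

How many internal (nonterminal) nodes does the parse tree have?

10

[B [B [C [C [D true]] & [D s]]] | [C [C [D s]] & [D s]]]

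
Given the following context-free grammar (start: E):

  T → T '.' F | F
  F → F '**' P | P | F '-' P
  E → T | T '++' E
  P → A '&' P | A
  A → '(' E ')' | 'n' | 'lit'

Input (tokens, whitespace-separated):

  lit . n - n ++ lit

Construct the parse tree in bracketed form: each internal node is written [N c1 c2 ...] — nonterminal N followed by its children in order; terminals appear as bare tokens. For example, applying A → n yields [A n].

E
T ++ E
T . F ++ E
F . F ++ E
P . F ++ E
A . F ++ E
lit . F ++ E
lit . F - P ++ E
lit . P - P ++ E
lit . A - P ++ E
lit . n - P ++ E
lit . n - A ++ E
lit . n - n ++ E
lit . n - n ++ T
lit . n - n ++ F
lit . n - n ++ P
lit . n - n ++ A
lit . n - n ++ lit

[E [T [T [F [P [A lit]]]] . [F [F [P [A n]]] - [P [A n]]]] ++ [E [T [F [P [A lit]]]]]]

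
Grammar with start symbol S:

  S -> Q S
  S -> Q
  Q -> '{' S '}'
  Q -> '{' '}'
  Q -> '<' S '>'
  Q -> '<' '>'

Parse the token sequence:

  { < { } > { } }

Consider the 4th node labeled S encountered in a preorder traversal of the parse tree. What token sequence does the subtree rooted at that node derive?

[S [Q { [S [Q < [S [Q { }]] >] [S [Q { }]]] }]]

{ }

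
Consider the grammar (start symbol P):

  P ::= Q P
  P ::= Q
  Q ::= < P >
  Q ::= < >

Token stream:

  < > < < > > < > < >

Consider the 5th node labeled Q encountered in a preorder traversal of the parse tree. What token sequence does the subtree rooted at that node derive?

[P [Q < >] [P [Q < [P [Q < >]] >] [P [Q < >] [P [Q < >]]]]]

< >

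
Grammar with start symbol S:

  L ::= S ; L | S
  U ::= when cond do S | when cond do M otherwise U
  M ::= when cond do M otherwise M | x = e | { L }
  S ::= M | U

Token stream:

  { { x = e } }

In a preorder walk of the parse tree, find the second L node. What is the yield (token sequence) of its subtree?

[S [M { [L [S [M { [L [S [M x = e]]] }]]] }]]

x = e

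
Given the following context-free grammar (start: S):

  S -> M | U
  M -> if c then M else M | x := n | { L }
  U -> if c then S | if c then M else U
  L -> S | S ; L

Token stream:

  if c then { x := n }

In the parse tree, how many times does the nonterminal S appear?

3

[S [U if c then [S [M { [L [S [M x := n]]] }]]]]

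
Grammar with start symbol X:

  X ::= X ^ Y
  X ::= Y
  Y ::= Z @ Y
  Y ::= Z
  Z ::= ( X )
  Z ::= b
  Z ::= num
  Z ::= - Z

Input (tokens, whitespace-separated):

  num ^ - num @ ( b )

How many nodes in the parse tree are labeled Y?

4

[X [X [Y [Z num]]] ^ [Y [Z - [Z num]] @ [Y [Z ( [X [Y [Z b]]] )]]]]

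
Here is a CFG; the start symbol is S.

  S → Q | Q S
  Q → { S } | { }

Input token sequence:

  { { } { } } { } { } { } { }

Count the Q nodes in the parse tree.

[S [Q { [S [Q { }] [S [Q { }]]] }] [S [Q { }] [S [Q { }] [S [Q { }] [S [Q { }]]]]]]

7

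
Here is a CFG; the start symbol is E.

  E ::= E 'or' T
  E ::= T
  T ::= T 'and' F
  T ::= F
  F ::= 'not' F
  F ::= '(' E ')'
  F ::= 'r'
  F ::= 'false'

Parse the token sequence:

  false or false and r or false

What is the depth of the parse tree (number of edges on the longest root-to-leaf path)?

[E [E [E [T [F false]]] or [T [T [F false]] and [F r]]] or [T [F false]]]

5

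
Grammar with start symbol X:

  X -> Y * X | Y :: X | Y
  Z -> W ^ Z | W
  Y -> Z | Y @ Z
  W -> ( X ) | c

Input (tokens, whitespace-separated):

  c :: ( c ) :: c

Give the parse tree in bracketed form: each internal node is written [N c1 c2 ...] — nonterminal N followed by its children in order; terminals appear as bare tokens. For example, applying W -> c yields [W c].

X
Y :: X
Z :: X
W :: X
c :: X
c :: Y :: X
c :: Z :: X
c :: W :: X
c :: ( X ) :: X
c :: ( Y ) :: X
c :: ( Z ) :: X
c :: ( W ) :: X
c :: ( c ) :: X
c :: ( c ) :: Y
c :: ( c ) :: Z
c :: ( c ) :: W
c :: ( c ) :: c

[X [Y [Z [W c]]] :: [X [Y [Z [W ( [X [Y [Z [W c]]]] )]]] :: [X [Y [Z [W c]]]]]]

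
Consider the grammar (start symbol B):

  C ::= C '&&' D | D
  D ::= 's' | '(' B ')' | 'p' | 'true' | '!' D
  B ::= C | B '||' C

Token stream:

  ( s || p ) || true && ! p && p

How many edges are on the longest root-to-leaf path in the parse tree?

8

[B [B [C [D ( [B [B [C [D s]]] || [C [D p]]] )]]] || [C [C [C [D true]] && [D ! [D p]]] && [D p]]]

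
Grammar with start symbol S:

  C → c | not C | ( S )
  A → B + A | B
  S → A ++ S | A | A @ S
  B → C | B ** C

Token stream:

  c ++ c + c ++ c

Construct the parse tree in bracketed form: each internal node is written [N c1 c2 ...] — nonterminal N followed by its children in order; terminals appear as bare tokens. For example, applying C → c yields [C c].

[S [A [B [C c]]] ++ [S [A [B [C c]] + [A [B [C c]]]] ++ [S [A [B [C c]]]]]]

S
A ++ S
B ++ S
C ++ S
c ++ S
c ++ A ++ S
c ++ B + A ++ S
c ++ C + A ++ S
c ++ c + A ++ S
c ++ c + B ++ S
c ++ c + C ++ S
c ++ c + c ++ S
c ++ c + c ++ A
c ++ c + c ++ B
c ++ c + c ++ C
c ++ c + c ++ c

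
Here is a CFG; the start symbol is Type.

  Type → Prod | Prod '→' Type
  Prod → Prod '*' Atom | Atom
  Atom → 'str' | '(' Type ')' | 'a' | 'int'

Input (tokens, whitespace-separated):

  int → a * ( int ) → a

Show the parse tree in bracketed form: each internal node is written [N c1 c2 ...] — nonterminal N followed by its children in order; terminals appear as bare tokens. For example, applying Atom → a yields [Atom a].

[Type [Prod [Atom int]] → [Type [Prod [Prod [Atom a]] * [Atom ( [Type [Prod [Atom int]]] )]] → [Type [Prod [Atom a]]]]]

Type
Prod → Type
Atom → Type
int → Type
int → Prod → Type
int → Prod * Atom → Type
int → Atom * Atom → Type
int → a * Atom → Type
int → a * ( Type ) → Type
int → a * ( Prod ) → Type
int → a * ( Atom ) → Type
int → a * ( int ) → Type
int → a * ( int ) → Prod
int → a * ( int ) → Atom
int → a * ( int ) → a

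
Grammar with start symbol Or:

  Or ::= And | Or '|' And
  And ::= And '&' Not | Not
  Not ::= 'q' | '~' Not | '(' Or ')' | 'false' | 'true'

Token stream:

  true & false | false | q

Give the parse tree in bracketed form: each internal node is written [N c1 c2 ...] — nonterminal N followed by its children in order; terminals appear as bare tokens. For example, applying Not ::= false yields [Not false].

[Or [Or [Or [And [And [Not true]] & [Not false]]] | [And [Not false]]] | [And [Not q]]]

Or
Or | And
Or | And | And
And | And | And
And & Not | And | And
Not & Not | And | And
true & Not | And | And
true & false | And | And
true & false | Not | And
true & false | false | And
true & false | false | Not
true & false | false | q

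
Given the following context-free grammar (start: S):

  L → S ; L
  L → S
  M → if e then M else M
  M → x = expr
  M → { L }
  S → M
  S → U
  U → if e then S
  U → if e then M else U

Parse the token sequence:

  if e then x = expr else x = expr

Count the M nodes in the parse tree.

3

[S [M if e then [M x = expr] else [M x = expr]]]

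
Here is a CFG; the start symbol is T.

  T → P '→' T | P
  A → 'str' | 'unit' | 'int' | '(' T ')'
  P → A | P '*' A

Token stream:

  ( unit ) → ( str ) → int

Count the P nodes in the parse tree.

5

[T [P [A ( [T [P [A unit]]] )]] → [T [P [A ( [T [P [A str]]] )]] → [T [P [A int]]]]]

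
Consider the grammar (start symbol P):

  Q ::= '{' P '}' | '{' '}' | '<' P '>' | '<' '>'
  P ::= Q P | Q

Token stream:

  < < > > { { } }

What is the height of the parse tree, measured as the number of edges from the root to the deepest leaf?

[P [Q < [P [Q < >]] >] [P [Q { [P [Q { }]] }]]]

5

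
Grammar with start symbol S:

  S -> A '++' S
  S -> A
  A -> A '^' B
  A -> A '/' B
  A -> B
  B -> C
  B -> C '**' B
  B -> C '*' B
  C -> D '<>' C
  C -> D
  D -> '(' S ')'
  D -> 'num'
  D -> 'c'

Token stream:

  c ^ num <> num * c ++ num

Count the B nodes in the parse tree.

4

[S [A [A [B [C [D c]]]] ^ [B [C [D num] <> [C [D num]]] * [B [C [D c]]]]] ++ [S [A [B [C [D num]]]]]]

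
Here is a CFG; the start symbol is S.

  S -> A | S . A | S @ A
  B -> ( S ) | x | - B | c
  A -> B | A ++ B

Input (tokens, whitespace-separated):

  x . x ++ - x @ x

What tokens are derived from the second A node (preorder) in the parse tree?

x ++ - x

[S [S [S [A [B x]]] . [A [A [B x]] ++ [B - [B x]]]] @ [A [B x]]]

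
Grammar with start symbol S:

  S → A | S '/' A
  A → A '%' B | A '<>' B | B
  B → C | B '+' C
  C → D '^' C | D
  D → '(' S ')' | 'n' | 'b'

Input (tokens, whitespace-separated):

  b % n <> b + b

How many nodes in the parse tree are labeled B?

[S [A [A [A [B [C [D b]]]] % [B [C [D n]]]] <> [B [B [C [D b]]] + [C [D b]]]]]

4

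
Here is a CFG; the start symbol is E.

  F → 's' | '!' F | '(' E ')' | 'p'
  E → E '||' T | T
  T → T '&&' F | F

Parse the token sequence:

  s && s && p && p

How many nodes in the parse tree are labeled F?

[E [T [T [T [T [F s]] && [F s]] && [F p]] && [F p]]]

4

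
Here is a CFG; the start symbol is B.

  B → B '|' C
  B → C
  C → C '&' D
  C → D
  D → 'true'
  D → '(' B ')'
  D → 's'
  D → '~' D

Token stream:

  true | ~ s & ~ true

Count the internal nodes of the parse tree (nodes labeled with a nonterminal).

10

[B [B [C [D true]]] | [C [C [D ~ [D s]]] & [D ~ [D true]]]]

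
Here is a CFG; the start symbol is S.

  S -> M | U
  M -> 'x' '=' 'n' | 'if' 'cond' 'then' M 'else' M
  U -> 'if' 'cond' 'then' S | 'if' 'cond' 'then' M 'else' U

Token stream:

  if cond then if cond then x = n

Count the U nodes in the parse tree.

[S [U if cond then [S [U if cond then [S [M x = n]]]]]]

2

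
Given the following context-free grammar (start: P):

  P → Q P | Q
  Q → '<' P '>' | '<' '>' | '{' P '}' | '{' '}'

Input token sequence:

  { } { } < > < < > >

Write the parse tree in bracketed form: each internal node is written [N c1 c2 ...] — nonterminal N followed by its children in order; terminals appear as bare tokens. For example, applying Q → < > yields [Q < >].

P
Q P
{ } P
{ } Q P
{ } { } P
{ } { } Q P
{ } { } < > P
{ } { } < > Q
{ } { } < > < P >
{ } { } < > < Q >
{ } { } < > < < > >

[P [Q { }] [P [Q { }] [P [Q < >] [P [Q < [P [Q < >]] >]]]]]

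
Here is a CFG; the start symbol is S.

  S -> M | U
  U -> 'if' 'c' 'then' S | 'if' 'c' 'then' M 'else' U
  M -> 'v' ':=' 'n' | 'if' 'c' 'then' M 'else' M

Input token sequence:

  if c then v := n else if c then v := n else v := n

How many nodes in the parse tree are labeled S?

[S [M if c then [M v := n] else [M if c then [M v := n] else [M v := n]]]]

1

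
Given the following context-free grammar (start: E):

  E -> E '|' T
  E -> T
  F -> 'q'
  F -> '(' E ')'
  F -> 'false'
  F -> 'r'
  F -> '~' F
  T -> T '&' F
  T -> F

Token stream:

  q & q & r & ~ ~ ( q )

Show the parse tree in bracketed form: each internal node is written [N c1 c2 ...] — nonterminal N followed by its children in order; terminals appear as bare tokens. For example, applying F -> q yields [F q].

[E [T [T [T [T [F q]] & [F q]] & [F r]] & [F ~ [F ~ [F ( [E [T [F q]]] )]]]]]

E
T
T & F
T & F & F
T & F & F & F
F & F & F & F
q & F & F & F
q & q & F & F
q & q & r & F
q & q & r & ~ F
q & q & r & ~ ~ F
q & q & r & ~ ~ ( E )
q & q & r & ~ ~ ( T )
q & q & r & ~ ~ ( F )
q & q & r & ~ ~ ( q )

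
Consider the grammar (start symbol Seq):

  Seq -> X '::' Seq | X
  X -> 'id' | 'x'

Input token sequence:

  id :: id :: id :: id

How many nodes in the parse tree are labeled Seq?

4

[Seq [X id] :: [Seq [X id] :: [Seq [X id] :: [Seq [X id]]]]]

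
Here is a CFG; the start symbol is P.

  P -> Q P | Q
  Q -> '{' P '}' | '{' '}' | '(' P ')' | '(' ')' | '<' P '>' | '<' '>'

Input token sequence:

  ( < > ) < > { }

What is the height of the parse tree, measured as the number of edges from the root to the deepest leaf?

[P [Q ( [P [Q < >]] )] [P [Q < >] [P [Q { }]]]]

4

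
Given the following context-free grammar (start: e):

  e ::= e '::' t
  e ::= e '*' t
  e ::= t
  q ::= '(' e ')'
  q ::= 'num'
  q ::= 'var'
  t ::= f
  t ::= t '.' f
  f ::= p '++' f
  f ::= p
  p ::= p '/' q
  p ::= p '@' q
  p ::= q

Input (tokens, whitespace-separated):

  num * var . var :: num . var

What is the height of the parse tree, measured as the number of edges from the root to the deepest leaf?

7

[e [e [e [t [f [p [q num]]]]] * [t [t [f [p [q var]]]] . [f [p [q var]]]]] :: [t [t [f [p [q num]]]] . [f [p [q var]]]]]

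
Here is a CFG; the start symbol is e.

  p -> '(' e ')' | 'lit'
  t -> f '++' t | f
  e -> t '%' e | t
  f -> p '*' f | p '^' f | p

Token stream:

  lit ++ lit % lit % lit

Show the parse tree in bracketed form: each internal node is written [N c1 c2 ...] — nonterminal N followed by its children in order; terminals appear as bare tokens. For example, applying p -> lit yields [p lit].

e
t % e
f ++ t % e
p ++ t % e
lit ++ t % e
lit ++ f % e
lit ++ p % e
lit ++ lit % e
lit ++ lit % t % e
lit ++ lit % f % e
lit ++ lit % p % e
lit ++ lit % lit % e
lit ++ lit % lit % t
lit ++ lit % lit % f
lit ++ lit % lit % p
lit ++ lit % lit % lit

[e [t [f [p lit]] ++ [t [f [p lit]]]] % [e [t [f [p lit]]] % [e [t [f [p lit]]]]]]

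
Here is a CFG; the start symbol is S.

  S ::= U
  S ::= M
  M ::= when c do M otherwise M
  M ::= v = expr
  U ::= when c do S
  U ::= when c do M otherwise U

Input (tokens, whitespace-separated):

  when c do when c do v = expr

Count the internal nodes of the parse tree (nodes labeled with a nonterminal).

6

[S [U when c do [S [U when c do [S [M v = expr]]]]]]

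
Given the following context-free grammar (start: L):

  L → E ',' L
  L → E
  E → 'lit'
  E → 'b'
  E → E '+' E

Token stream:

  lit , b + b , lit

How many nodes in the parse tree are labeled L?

[L [E lit] , [L [E [E b] + [E b]] , [L [E lit]]]]

3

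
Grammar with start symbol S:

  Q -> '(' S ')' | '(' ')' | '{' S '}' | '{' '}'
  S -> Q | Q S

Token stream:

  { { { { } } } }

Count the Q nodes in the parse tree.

[S [Q { [S [Q { [S [Q { [S [Q { }]] }]] }]] }]]

4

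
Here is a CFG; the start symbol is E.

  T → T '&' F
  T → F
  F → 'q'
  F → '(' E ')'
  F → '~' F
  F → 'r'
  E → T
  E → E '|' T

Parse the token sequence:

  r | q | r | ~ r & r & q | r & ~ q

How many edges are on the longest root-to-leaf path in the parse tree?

7

[E [E [E [E [E [T [F r]]] | [T [F q]]] | [T [F r]]] | [T [T [T [F ~ [F r]]] & [F r]] & [F q]]] | [T [T [F r]] & [F ~ [F q]]]]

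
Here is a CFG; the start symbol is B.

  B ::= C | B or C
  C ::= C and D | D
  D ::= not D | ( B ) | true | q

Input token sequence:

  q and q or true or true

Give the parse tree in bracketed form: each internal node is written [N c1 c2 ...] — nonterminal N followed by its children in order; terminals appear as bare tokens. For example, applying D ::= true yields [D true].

[B [B [B [C [C [D q]] and [D q]]] or [C [D true]]] or [C [D true]]]

B
B or C
B or C or C
C or C or C
C and D or C or C
D and D or C or C
q and D or C or C
q and q or C or C
q and q or D or C
q and q or true or C
q and q or true or D
q and q or true or true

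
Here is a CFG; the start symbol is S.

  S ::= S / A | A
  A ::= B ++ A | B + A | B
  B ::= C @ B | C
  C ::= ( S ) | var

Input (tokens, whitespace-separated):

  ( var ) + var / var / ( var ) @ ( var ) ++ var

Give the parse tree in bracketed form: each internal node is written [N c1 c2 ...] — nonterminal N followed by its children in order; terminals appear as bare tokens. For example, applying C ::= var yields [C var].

[S [S [S [A [B [C ( [S [A [B [C var]]]] )]] + [A [B [C var]]]]] / [A [B [C var]]]] / [A [B [C ( [S [A [B [C var]]]] )] @ [B [C ( [S [A [B [C var]]]] )]]] ++ [A [B [C var]]]]]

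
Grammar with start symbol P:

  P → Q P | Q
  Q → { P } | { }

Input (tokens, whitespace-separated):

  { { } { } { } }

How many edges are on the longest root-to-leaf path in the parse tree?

6

[P [Q { [P [Q { }] [P [Q { }] [P [Q { }]]]] }]]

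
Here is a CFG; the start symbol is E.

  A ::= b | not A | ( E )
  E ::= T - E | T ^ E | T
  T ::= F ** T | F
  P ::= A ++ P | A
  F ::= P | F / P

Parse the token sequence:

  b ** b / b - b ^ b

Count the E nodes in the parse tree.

3

[E [T [F [P [A b]]] ** [T [F [F [P [A b]]] / [P [A b]]]]] - [E [T [F [P [A b]]]] ^ [E [T [F [P [A b]]]]]]]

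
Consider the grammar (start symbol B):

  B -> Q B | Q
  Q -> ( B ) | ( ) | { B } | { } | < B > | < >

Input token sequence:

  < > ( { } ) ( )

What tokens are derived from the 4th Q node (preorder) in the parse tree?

( )

[B [Q < >] [B [Q ( [B [Q { }]] )] [B [Q ( )]]]]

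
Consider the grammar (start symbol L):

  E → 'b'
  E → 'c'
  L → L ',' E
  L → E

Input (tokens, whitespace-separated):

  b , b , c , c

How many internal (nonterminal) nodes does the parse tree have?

[L [L [L [L [E b]] , [E b]] , [E c]] , [E c]]

8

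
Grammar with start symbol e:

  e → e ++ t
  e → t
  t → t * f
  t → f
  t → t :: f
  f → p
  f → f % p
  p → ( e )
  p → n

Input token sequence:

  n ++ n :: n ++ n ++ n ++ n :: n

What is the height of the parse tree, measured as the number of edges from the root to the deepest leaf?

[e [e [e [e [e [t [f [p n]]]] ++ [t [t [f [p n]]] :: [f [p n]]]] ++ [t [f [p n]]]] ++ [t [f [p n]]]] ++ [t [t [f [p n]]] :: [f [p n]]]]

8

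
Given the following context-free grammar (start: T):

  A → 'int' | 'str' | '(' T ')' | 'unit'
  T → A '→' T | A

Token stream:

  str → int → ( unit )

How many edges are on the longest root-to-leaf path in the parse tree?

6

[T [A str] → [T [A int] → [T [A ( [T [A unit]] )]]]]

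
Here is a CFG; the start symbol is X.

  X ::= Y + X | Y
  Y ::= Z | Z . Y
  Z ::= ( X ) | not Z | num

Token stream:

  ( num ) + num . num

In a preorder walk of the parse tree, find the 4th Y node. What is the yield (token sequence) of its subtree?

[X [Y [Z ( [X [Y [Z num]]] )]] + [X [Y [Z num] . [Y [Z num]]]]]

num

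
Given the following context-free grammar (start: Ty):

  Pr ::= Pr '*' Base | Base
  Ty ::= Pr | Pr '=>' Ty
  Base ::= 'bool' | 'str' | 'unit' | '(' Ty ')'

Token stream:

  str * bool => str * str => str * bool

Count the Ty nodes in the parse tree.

[Ty [Pr [Pr [Base str]] * [Base bool]] => [Ty [Pr [Pr [Base str]] * [Base str]] => [Ty [Pr [Pr [Base str]] * [Base bool]]]]]

3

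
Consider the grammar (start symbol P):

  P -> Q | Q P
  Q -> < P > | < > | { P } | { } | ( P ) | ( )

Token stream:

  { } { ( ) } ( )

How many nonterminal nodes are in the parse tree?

[P [Q { }] [P [Q { [P [Q ( )]] }] [P [Q ( )]]]]

8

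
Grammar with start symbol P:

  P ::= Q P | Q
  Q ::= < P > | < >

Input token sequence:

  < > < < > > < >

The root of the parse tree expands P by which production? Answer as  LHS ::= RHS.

[P [Q < >] [P [Q < [P [Q < >]] >] [P [Q < >]]]]

P ::= Q P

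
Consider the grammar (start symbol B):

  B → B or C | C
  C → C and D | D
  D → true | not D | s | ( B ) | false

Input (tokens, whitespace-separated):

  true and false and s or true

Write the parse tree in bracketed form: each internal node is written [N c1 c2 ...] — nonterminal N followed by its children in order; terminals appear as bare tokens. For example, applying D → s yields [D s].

B
B or C
C or C
C and D or C
C and D and D or C
D and D and D or C
true and D and D or C
true and false and D or C
true and false and s or C
true and false and s or D
true and false and s or true

[B [B [C [C [C [D true]] and [D false]] and [D s]]] or [C [D true]]]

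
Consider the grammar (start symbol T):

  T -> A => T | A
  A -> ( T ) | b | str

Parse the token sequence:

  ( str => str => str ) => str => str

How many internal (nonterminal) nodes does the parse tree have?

12

[T [A ( [T [A str] => [T [A str] => [T [A str]]]] )] => [T [A str] => [T [A str]]]]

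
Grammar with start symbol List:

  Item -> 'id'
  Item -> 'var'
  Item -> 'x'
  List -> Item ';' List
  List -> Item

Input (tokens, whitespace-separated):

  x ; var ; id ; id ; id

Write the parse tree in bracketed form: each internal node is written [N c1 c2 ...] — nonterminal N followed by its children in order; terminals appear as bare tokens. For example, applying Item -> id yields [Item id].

List
Item ; List
x ; List
x ; Item ; List
x ; var ; List
x ; var ; Item ; List
x ; var ; id ; List
x ; var ; id ; Item ; List
x ; var ; id ; id ; List
x ; var ; id ; id ; Item
x ; var ; id ; id ; id

[List [Item x] ; [List [Item var] ; [List [Item id] ; [List [Item id] ; [List [Item id]]]]]]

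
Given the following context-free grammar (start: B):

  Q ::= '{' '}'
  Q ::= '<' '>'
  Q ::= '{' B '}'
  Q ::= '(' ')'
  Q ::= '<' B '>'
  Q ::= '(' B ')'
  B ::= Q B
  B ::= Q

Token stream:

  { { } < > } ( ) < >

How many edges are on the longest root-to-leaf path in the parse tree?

[B [Q { [B [Q { }] [B [Q < >]]] }] [B [Q ( )] [B [Q < >]]]]

5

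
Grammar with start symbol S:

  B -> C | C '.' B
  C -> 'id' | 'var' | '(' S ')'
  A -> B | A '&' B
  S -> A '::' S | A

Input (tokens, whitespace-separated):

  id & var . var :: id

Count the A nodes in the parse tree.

3

[S [A [A [B [C id]]] & [B [C var] . [B [C var]]]] :: [S [A [B [C id]]]]]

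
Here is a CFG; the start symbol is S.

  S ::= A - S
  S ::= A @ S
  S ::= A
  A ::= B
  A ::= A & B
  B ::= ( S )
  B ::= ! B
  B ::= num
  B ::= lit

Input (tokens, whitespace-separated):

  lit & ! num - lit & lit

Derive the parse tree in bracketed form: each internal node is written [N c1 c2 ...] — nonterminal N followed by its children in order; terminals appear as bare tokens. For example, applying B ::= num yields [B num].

S
A - S
A & B - S
B & B - S
lit & B - S
lit & ! B - S
lit & ! num - S
lit & ! num - A
lit & ! num - A & B
lit & ! num - B & B
lit & ! num - lit & B
lit & ! num - lit & lit

[S [A [A [B lit]] & [B ! [B num]]] - [S [A [A [B lit]] & [B lit]]]]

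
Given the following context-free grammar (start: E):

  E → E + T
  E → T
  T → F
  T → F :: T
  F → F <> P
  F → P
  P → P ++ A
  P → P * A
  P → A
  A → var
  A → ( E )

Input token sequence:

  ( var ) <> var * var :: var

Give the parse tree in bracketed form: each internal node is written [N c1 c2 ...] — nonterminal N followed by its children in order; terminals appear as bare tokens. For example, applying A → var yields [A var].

E
T
F :: T
F <> P :: T
P <> P :: T
A <> P :: T
( E ) <> P :: T
( T ) <> P :: T
( F ) <> P :: T
( P ) <> P :: T
( A ) <> P :: T
( var ) <> P :: T
( var ) <> P * A :: T
( var ) <> A * A :: T
( var ) <> var * A :: T
( var ) <> var * var :: T
( var ) <> var * var :: F
( var ) <> var * var :: P
( var ) <> var * var :: A
( var ) <> var * var :: var

[E [T [F [F [P [A ( [E [T [F [P [A var]]]]] )]]] <> [P [P [A var]] * [A var]]] :: [T [F [P [A var]]]]]]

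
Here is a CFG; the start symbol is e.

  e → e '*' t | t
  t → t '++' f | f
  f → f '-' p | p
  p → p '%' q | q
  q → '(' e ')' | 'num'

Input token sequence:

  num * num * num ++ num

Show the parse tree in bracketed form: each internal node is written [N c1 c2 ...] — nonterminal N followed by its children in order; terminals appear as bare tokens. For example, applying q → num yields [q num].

e
e * t
e * t * t
t * t * t
f * t * t
p * t * t
q * t * t
num * t * t
num * f * t
num * p * t
num * q * t
num * num * t
num * num * t ++ f
num * num * f ++ f
num * num * p ++ f
num * num * q ++ f
num * num * num ++ f
num * num * num ++ p
num * num * num ++ q
num * num * num ++ num

[e [e [e [t [f [p [q num]]]]] * [t [f [p [q num]]]]] * [t [t [f [p [q num]]]] ++ [f [p [q num]]]]]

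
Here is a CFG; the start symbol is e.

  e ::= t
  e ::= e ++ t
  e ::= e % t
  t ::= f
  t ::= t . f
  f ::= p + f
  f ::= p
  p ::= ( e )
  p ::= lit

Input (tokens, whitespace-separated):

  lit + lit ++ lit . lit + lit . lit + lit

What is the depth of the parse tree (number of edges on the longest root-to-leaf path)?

[e [e [t [f [p lit] + [f [p lit]]]]] ++ [t [t [t [f [p lit]]] . [f [p lit] + [f [p lit]]]] . [f [p lit] + [f [p lit]]]]]

6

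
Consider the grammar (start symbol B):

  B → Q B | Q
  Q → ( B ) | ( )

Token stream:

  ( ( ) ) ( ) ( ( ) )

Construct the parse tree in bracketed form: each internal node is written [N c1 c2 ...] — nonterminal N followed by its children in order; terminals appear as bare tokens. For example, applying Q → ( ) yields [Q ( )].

[B [Q ( [B [Q ( )]] )] [B [Q ( )] [B [Q ( [B [Q ( )]] )]]]]

B
Q B
( B ) B
( Q ) B
( ( ) ) B
( ( ) ) Q B
( ( ) ) ( ) B
( ( ) ) ( ) Q
( ( ) ) ( ) ( B )
( ( ) ) ( ) ( Q )
( ( ) ) ( ) ( ( ) )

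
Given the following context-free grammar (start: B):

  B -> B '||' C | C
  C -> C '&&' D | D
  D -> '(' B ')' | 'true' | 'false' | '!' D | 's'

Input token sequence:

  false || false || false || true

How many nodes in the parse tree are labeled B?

[B [B [B [B [C [D false]]] || [C [D false]]] || [C [D false]]] || [C [D true]]]

4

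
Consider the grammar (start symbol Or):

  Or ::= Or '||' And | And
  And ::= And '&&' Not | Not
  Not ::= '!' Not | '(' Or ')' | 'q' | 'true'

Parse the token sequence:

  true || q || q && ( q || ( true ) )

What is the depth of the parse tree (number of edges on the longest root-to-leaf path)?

[Or [Or [Or [And [Not true]]] || [And [Not q]]] || [And [And [Not q]] && [Not ( [Or [Or [And [Not q]]] || [And [Not ( [Or [And [Not true]]] )]]] )]]]

9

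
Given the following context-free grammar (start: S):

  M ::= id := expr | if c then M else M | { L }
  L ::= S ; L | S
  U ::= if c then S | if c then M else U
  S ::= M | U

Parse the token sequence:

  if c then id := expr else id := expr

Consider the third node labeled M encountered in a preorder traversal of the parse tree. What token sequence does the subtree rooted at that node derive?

[S [M if c then [M id := expr] else [M id := expr]]]

id := expr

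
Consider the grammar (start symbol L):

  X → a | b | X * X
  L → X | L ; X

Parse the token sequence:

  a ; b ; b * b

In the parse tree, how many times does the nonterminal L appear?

[L [L [L [X a]] ; [X b]] ; [X [X b] * [X b]]]

3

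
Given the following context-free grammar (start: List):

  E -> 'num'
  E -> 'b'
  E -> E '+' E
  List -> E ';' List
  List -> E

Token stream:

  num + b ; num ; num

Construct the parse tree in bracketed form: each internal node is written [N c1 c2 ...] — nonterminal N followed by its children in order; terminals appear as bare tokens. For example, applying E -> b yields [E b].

List
E ; List
E + E ; List
num + E ; List
num + b ; List
num + b ; E ; List
num + b ; num ; List
num + b ; num ; E
num + b ; num ; num

[List [E [E num] + [E b]] ; [List [E num] ; [List [E num]]]]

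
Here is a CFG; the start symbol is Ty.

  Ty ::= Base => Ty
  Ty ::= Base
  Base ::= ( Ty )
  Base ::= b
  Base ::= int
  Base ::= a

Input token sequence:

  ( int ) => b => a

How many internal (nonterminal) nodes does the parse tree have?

[Ty [Base ( [Ty [Base int]] )] => [Ty [Base b] => [Ty [Base a]]]]

8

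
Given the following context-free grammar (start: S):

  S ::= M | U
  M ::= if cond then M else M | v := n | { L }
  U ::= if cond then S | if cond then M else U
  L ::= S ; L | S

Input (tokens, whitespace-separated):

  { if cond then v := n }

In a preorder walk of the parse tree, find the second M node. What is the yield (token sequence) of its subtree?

v := n

[S [M { [L [S [U if cond then [S [M v := n]]]]] }]]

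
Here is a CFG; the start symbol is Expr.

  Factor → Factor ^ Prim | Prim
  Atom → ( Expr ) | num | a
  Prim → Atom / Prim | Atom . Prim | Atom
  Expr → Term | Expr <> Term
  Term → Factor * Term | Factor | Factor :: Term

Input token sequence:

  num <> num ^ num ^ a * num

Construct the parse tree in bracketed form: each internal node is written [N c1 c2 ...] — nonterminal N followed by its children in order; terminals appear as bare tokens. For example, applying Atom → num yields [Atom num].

[Expr [Expr [Term [Factor [Prim [Atom num]]]]] <> [Term [Factor [Factor [Factor [Prim [Atom num]]] ^ [Prim [Atom num]]] ^ [Prim [Atom a]]] * [Term [Factor [Prim [Atom num]]]]]]

Expr
Expr <> Term
Term <> Term
Factor <> Term
Prim <> Term
Atom <> Term
num <> Term
num <> Factor * Term
num <> Factor ^ Prim * Term
num <> Factor ^ Prim ^ Prim * Term
num <> Prim ^ Prim ^ Prim * Term
num <> Atom ^ Prim ^ Prim * Term
num <> num ^ Prim ^ Prim * Term
num <> num ^ Atom ^ Prim * Term
num <> num ^ num ^ Prim * Term
num <> num ^ num ^ Atom * Term
num <> num ^ num ^ a * Term
num <> num ^ num ^ a * Factor
num <> num ^ num ^ a * Prim
num <> num ^ num ^ a * Atom
num <> num ^ num ^ a * num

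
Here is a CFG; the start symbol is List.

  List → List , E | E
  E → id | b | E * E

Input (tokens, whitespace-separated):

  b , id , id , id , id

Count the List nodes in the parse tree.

5

[List [List [List [List [List [E b]] , [E id]] , [E id]] , [E id]] , [E id]]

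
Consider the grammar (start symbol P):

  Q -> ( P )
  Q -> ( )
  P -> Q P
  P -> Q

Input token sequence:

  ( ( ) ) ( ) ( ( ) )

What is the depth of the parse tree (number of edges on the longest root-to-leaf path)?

6

[P [Q ( [P [Q ( )]] )] [P [Q ( )] [P [Q ( [P [Q ( )]] )]]]]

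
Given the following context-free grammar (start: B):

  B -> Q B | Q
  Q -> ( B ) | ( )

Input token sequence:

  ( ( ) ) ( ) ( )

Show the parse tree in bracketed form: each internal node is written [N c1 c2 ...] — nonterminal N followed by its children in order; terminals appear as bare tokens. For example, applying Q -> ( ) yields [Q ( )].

[B [Q ( [B [Q ( )]] )] [B [Q ( )] [B [Q ( )]]]]

B
Q B
( B ) B
( Q ) B
( ( ) ) B
( ( ) ) Q B
( ( ) ) ( ) B
( ( ) ) ( ) Q
( ( ) ) ( ) ( )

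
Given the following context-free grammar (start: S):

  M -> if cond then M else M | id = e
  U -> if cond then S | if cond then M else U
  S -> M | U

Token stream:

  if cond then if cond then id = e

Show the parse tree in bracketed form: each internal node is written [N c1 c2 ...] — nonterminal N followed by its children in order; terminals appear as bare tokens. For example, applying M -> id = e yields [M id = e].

S
U
if cond then S
if cond then U
if cond then if cond then S
if cond then if cond then M
if cond then if cond then id = e

[S [U if cond then [S [U if cond then [S [M id = e]]]]]]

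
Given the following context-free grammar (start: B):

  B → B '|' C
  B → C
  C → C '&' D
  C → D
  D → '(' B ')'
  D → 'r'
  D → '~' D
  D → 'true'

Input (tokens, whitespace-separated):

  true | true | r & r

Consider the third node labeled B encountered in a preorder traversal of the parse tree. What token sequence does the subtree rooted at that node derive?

[B [B [B [C [D true]]] | [C [D true]]] | [C [C [D r]] & [D r]]]

true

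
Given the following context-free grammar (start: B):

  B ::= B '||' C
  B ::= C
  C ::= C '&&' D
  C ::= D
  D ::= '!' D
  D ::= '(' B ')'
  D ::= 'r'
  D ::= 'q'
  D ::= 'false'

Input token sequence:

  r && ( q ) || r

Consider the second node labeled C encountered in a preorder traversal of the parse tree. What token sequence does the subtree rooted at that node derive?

[B [B [C [C [D r]] && [D ( [B [C [D q]]] )]]] || [C [D r]]]

r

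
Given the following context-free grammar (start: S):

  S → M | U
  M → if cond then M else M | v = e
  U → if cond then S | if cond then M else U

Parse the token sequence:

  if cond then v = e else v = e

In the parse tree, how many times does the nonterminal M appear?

3

[S [M if cond then [M v = e] else [M v = e]]]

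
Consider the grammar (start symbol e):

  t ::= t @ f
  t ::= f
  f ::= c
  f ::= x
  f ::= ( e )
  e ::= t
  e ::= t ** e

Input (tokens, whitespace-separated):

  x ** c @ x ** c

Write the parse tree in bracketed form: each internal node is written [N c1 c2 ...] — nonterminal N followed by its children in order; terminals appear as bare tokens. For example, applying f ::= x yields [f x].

[e [t [f x]] ** [e [t [t [f c]] @ [f x]] ** [e [t [f c]]]]]

e
t ** e
f ** e
x ** e
x ** t ** e
x ** t @ f ** e
x ** f @ f ** e
x ** c @ f ** e
x ** c @ x ** e
x ** c @ x ** t
x ** c @ x ** f
x ** c @ x ** c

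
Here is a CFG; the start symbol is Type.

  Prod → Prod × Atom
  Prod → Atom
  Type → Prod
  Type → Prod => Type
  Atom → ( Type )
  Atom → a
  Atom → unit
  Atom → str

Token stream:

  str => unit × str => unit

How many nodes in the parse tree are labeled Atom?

[Type [Prod [Atom str]] => [Type [Prod [Prod [Atom unit]] × [Atom str]] => [Type [Prod [Atom unit]]]]]

4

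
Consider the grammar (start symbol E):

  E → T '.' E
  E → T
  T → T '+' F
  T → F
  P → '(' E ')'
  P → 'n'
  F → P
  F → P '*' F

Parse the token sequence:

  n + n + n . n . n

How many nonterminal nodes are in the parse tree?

[E [T [T [T [F [P n]]] + [F [P n]]] + [F [P n]]] . [E [T [F [P n]]] . [E [T [F [P n]]]]]]

18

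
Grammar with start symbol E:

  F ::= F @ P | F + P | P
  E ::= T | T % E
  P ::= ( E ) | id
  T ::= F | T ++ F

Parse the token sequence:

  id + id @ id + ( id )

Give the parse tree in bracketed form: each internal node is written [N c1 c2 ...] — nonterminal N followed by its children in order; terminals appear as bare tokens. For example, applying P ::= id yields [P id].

E
T
F
F + P
F @ P + P
F + P @ P + P
P + P @ P + P
id + P @ P + P
id + id @ P + P
id + id @ id + P
id + id @ id + ( E )
id + id @ id + ( T )
id + id @ id + ( F )
id + id @ id + ( P )
id + id @ id + ( id )

[E [T [F [F [F [F [P id]] + [P id]] @ [P id]] + [P ( [E [T [F [P id]]]] )]]]]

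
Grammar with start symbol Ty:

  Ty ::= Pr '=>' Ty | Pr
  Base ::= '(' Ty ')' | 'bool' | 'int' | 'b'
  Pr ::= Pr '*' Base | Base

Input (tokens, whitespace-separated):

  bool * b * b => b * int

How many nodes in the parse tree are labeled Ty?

2

[Ty [Pr [Pr [Pr [Base bool]] * [Base b]] * [Base b]] => [Ty [Pr [Pr [Base b]] * [Base int]]]]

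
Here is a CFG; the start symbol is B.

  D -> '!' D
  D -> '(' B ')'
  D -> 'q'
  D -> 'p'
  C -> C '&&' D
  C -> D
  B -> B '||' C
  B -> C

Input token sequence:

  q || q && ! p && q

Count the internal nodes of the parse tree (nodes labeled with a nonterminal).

[B [B [C [D q]]] || [C [C [C [D q]] && [D ! [D p]]] && [D q]]]

11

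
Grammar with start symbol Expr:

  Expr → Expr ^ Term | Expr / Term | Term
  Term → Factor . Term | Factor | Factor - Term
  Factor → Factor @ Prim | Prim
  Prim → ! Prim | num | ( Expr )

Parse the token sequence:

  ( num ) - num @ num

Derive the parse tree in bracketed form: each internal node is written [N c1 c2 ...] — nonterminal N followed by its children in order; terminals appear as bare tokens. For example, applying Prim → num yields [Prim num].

[Expr [Term [Factor [Prim ( [Expr [Term [Factor [Prim num]]]] )]] - [Term [Factor [Factor [Prim num]] @ [Prim num]]]]]

Expr
Term
Factor - Term
Prim - Term
( Expr ) - Term
( Term ) - Term
( Factor ) - Term
( Prim ) - Term
( num ) - Term
( num ) - Factor
( num ) - Factor @ Prim
( num ) - Prim @ Prim
( num ) - num @ Prim
( num ) - num @ num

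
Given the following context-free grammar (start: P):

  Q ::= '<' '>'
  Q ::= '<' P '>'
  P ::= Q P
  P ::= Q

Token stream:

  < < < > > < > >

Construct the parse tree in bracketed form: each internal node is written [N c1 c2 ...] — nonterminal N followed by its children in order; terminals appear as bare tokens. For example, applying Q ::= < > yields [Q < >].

[P [Q < [P [Q < [P [Q < >]] >] [P [Q < >]]] >]]

P
Q
< P >
< Q P >
< < P > P >
< < Q > P >
< < < > > P >
< < < > > Q >
< < < > > < > >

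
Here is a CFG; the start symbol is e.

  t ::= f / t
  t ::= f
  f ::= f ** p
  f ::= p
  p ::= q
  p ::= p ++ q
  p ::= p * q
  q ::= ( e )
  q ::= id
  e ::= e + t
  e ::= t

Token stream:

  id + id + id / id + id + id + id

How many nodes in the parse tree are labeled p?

7

[e [e [e [e [e [e [t [f [p [q id]]]]] + [t [f [p [q id]]]]] + [t [f [p [q id]]] / [t [f [p [q id]]]]]] + [t [f [p [q id]]]]] + [t [f [p [q id]]]]] + [t [f [p [q id]]]]]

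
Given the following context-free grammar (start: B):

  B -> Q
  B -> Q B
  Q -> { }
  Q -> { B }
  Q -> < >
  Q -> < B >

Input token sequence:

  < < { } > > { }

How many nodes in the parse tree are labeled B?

[B [Q < [B [Q < [B [Q { }]] >]] >] [B [Q { }]]]

4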